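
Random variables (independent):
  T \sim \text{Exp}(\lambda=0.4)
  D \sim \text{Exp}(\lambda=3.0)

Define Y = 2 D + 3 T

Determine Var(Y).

For independent RVs: Var(aX + bY) = a²Var(X) + b²Var(Y)
Var(T) = 6.25
Var(D) = 0.11111111
Var(Y) = 3²*6.25 + 2²*0.11111111
= 9*6.25 + 4*0.11111111 = 56.694444

56.694444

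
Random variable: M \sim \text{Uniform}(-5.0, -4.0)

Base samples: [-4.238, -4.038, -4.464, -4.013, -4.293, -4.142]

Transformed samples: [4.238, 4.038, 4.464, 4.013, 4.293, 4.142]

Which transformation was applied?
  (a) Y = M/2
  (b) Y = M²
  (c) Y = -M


Checking option (c) Y = -M:
  M = -4.238 -> Y = 4.238 ✓
  M = -4.038 -> Y = 4.038 ✓
  M = -4.464 -> Y = 4.464 ✓
All samples match this transformation.

(c) -M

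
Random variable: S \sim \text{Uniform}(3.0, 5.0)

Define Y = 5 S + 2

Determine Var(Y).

For Y = aS + b: Var(Y) = a² * Var(S)
Var(S) = (5 - 3)^2/12 = 0.33333333
Var(Y) = 5² * 0.33333333 = 25 * 0.33333333 = 8.3333333

8.3333333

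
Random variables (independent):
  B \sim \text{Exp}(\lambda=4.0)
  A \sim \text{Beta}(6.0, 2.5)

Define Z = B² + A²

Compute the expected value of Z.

E[Z] = E[B²] + E[A²]
E[B²] = Var(B) + E[B]² = 0.0625 + 0.0625 = 0.125
E[A²] = Var(A) + E[A]² = 0.021853943 + 0.4982699 = 0.52012384
E[Z] = 0.125 + 0.52012384 = 0.64512384

0.64512384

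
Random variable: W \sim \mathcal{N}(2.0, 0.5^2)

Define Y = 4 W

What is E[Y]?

For Y = 4W:
E[Y] = 4 * E[W]
E[W] = 2.0 = 2
E[Y] = 4 * 2 = 8

8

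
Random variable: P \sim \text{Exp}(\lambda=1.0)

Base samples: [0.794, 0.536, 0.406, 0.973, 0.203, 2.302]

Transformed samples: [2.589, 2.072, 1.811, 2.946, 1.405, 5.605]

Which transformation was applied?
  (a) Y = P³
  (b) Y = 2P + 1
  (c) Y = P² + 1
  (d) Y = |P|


Checking option (b) Y = 2P + 1:
  P = 0.794 -> Y = 2.589 ✓
  P = 0.536 -> Y = 2.072 ✓
  P = 0.406 -> Y = 1.811 ✓
All samples match this transformation.

(b) 2P + 1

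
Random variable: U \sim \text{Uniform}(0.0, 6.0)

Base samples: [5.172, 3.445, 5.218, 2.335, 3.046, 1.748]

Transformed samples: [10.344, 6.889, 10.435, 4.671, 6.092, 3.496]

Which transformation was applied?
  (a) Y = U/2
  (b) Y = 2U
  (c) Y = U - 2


Checking option (b) Y = 2U:
  U = 5.172 -> Y = 10.344 ✓
  U = 3.445 -> Y = 6.889 ✓
  U = 5.218 -> Y = 10.435 ✓
All samples match this transformation.

(b) 2U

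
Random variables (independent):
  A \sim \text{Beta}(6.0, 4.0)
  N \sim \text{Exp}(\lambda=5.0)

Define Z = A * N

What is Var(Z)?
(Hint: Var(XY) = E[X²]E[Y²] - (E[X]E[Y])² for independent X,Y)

Var(XY) = E[X²]E[Y²] - (E[X]E[Y])²
E[A] = 0.6, Var(A) = 0.021818182
E[N] = 0.2, Var(N) = 0.04
E[A²] = 0.021818182 + 0.6² = 0.38181818
E[N²] = 0.04 + 0.2² = 0.08
Var(Z) = 0.38181818*0.08 - (0.6*0.2)²
= 0.030545455 - 0.0144 = 0.016145455

0.016145455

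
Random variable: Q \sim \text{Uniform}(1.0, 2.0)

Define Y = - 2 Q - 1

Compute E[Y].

For Y = -2Q - 1:
E[Y] = -2 * E[Q] - 1
E[Q] = (1 + 2)/2 = 1.5
E[Y] = -2 * 1.5 - 1 = -4

-4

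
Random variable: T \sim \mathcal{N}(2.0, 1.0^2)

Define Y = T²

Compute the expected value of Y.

E[T²] = Var(T) + (E[T])² = 1 + 4 = 5

5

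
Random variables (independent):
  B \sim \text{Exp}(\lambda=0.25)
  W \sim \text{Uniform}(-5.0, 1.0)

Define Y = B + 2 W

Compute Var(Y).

For independent RVs: Var(aX + bY) = a²Var(X) + b²Var(Y)
Var(B) = 16
Var(W) = 3
Var(Y) = 1²*16 + 2²*3
= 1*16 + 4*3 = 28

28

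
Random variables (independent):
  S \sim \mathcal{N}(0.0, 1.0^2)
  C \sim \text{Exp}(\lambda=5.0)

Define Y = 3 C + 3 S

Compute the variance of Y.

For independent RVs: Var(aX + bY) = a²Var(X) + b²Var(Y)
Var(S) = 1
Var(C) = 0.04
Var(Y) = 3²*1 + 3²*0.04
= 9*1 + 9*0.04 = 9.36

9.36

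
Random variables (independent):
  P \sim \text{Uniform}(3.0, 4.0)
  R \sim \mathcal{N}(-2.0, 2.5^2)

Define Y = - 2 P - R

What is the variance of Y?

For independent RVs: Var(aX + bY) = a²Var(X) + b²Var(Y)
Var(P) = 0.083333333
Var(R) = 6.25
Var(Y) = (-2)²*0.083333333 + (-1)²*6.25
= 4*0.083333333 + 1*6.25 = 6.5833333

6.5833333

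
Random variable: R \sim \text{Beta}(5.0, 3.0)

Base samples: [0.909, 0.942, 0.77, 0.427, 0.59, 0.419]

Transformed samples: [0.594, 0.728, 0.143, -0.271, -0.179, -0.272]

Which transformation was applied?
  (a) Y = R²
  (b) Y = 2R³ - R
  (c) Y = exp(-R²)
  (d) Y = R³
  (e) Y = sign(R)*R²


Checking option (b) Y = 2R³ - R:
  R = 0.909 -> Y = 0.594 ✓
  R = 0.942 -> Y = 0.728 ✓
  R = 0.77 -> Y = 0.143 ✓
All samples match this transformation.

(b) 2R³ - R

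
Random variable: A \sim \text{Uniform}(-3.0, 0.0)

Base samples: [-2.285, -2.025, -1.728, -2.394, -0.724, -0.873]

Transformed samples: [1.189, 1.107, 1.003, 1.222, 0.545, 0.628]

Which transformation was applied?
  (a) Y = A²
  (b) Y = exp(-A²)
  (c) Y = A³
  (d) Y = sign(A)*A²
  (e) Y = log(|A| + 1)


Checking option (e) Y = log(|A| + 1):
  A = -2.285 -> Y = 1.189 ✓
  A = -2.025 -> Y = 1.107 ✓
  A = -1.728 -> Y = 1.003 ✓
All samples match this transformation.

(e) log(|A| + 1)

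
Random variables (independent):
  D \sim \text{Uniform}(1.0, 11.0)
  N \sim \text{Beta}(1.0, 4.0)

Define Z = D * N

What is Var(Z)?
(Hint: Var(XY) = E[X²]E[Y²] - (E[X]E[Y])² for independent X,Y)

Var(XY) = E[X²]E[Y²] - (E[X]E[Y])²
E[D] = 6, Var(D) = 8.3333333
E[N] = 0.2, Var(N) = 0.026666667
E[D²] = 8.3333333 + 6² = 44.333333
E[N²] = 0.026666667 + 0.2² = 0.066666667
Var(Z) = 44.333333*0.066666667 - (6*0.2)²
= 2.9555556 - 1.44 = 1.5155556

1.5155556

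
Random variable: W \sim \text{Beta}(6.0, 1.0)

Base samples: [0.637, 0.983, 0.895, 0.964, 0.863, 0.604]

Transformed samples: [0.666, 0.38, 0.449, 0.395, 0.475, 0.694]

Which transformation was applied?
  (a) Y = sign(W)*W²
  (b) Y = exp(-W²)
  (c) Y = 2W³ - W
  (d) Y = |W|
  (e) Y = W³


Checking option (b) Y = exp(-W²):
  W = 0.637 -> Y = 0.666 ✓
  W = 0.983 -> Y = 0.38 ✓
  W = 0.895 -> Y = 0.449 ✓
All samples match this transformation.

(b) exp(-W²)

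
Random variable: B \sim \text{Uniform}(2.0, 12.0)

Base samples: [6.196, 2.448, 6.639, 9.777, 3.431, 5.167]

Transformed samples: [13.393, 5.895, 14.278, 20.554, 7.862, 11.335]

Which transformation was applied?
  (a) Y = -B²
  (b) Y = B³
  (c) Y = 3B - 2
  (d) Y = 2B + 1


Checking option (d) Y = 2B + 1:
  B = 6.196 -> Y = 13.393 ✓
  B = 2.448 -> Y = 5.895 ✓
  B = 6.639 -> Y = 14.278 ✓
All samples match this transformation.

(d) 2B + 1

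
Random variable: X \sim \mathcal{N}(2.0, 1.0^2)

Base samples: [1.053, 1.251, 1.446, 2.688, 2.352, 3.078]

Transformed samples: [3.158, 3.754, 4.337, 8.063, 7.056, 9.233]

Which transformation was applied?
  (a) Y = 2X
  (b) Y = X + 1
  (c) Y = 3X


Checking option (c) Y = 3X:
  X = 1.053 -> Y = 3.158 ✓
  X = 1.251 -> Y = 3.754 ✓
  X = 1.446 -> Y = 4.337 ✓
All samples match this transformation.

(c) 3X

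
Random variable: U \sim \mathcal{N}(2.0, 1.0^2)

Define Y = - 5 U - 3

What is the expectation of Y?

For Y = -5U - 3:
E[Y] = -5 * E[U] - 3
E[U] = 2.0 = 2
E[Y] = -5 * 2 - 3 = -13

-13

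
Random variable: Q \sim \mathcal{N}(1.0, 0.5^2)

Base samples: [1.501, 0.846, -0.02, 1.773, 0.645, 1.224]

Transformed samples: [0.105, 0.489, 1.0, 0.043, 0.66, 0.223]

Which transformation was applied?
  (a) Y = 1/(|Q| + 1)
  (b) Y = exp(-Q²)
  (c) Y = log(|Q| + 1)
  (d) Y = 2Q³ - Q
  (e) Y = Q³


Checking option (b) Y = exp(-Q²):
  Q = 1.501 -> Y = 0.105 ✓
  Q = 0.846 -> Y = 0.489 ✓
  Q = -0.02 -> Y = 1.0 ✓
All samples match this transformation.

(b) exp(-Q²)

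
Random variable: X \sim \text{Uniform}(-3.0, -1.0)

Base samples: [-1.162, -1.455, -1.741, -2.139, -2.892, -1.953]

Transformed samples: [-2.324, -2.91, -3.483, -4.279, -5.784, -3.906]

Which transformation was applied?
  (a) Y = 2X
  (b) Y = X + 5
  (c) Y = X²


Checking option (a) Y = 2X:
  X = -1.162 -> Y = -2.324 ✓
  X = -1.455 -> Y = -2.91 ✓
  X = -1.741 -> Y = -3.483 ✓
All samples match this transformation.

(a) 2X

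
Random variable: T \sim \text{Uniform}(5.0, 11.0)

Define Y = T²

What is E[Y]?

E[T²] = Var(T) + (E[T])² = 3 + 64 = 67

67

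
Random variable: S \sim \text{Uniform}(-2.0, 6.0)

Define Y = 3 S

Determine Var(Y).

For Y = aS + b: Var(Y) = a² * Var(S)
Var(S) = (6 + 2)^2/12 = 5.3333333
Var(Y) = 3² * 5.3333333 = 9 * 5.3333333 = 48

48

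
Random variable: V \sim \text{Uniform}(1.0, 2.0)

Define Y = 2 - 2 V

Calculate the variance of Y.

For Y = aV + b: Var(Y) = a² * Var(V)
Var(V) = (2 - 1)^2/12 = 0.083333333
Var(Y) = (-2)² * 0.083333333 = 4 * 0.083333333 = 0.33333333

0.33333333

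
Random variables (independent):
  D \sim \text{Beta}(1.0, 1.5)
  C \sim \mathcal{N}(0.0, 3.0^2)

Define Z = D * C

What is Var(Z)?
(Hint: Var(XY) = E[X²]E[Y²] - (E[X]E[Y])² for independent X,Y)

Var(XY) = E[X²]E[Y²] - (E[X]E[Y])²
E[D] = 0.4, Var(D) = 0.068571429
E[C] = 0, Var(C) = 9
E[D²] = 0.068571429 + 0.4² = 0.22857143
E[C²] = 9 + 0² = 9
Var(Z) = 0.22857143*9 - (0.4*0)²
= 2.0571429 - 0 = 2.0571429

2.0571429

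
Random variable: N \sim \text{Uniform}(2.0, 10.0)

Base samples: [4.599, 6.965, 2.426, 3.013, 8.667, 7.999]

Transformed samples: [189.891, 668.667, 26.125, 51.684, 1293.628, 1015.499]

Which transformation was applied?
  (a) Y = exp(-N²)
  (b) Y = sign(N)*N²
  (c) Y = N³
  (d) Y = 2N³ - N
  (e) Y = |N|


Checking option (d) Y = 2N³ - N:
  N = 4.599 -> Y = 189.891 ✓
  N = 6.965 -> Y = 668.667 ✓
  N = 2.426 -> Y = 26.125 ✓
All samples match this transformation.

(d) 2N³ - N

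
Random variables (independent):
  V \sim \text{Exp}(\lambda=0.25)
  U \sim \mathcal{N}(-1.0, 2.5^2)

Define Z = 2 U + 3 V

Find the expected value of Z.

E[Z] = 3*E[V] + 2*E[U]
E[V] = 4
E[U] = -1
E[Z] = 3*4 + 2*(-1) = 10

10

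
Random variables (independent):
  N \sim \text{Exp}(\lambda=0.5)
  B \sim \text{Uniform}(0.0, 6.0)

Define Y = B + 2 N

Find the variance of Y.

For independent RVs: Var(aX + bY) = a²Var(X) + b²Var(Y)
Var(N) = 4
Var(B) = 3
Var(Y) = 2²*4 + 1²*3
= 4*4 + 1*3 = 19

19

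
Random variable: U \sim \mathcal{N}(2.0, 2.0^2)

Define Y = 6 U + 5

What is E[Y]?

For Y = 6U + 5:
E[Y] = 6 * E[U] + 5
E[U] = 2.0 = 2
E[Y] = 6 * 2 + 5 = 17

17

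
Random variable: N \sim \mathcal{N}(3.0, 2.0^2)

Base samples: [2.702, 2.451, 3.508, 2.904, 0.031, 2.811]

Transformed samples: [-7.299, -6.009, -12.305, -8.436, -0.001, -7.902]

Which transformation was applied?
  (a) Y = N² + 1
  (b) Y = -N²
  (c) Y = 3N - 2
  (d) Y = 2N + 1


Checking option (b) Y = -N²:
  N = 2.702 -> Y = -7.299 ✓
  N = 2.451 -> Y = -6.009 ✓
  N = 3.508 -> Y = -12.305 ✓
All samples match this transformation.

(b) -N²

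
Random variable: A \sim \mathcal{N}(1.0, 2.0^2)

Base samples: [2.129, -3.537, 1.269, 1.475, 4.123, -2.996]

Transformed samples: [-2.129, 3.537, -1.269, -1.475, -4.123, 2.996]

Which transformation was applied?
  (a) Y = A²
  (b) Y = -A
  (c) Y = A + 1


Checking option (b) Y = -A:
  A = 2.129 -> Y = -2.129 ✓
  A = -3.537 -> Y = 3.537 ✓
  A = 1.269 -> Y = -1.269 ✓
All samples match this transformation.

(b) -A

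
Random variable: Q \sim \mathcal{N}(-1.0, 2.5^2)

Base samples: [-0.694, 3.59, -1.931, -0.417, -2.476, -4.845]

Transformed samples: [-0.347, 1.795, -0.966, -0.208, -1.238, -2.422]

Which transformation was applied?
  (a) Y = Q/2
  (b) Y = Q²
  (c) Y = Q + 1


Checking option (a) Y = Q/2:
  Q = -0.694 -> Y = -0.347 ✓
  Q = 3.59 -> Y = 1.795 ✓
  Q = -1.931 -> Y = -0.966 ✓
All samples match this transformation.

(a) Q/2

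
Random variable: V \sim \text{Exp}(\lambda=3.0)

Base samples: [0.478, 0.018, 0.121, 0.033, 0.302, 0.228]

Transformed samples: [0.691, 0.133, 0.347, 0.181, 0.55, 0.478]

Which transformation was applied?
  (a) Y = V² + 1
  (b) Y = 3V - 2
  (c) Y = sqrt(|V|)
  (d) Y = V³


Checking option (c) Y = sqrt(|V|):
  V = 0.478 -> Y = 0.691 ✓
  V = 0.018 -> Y = 0.133 ✓
  V = 0.121 -> Y = 0.347 ✓
All samples match this transformation.

(c) sqrt(|V|)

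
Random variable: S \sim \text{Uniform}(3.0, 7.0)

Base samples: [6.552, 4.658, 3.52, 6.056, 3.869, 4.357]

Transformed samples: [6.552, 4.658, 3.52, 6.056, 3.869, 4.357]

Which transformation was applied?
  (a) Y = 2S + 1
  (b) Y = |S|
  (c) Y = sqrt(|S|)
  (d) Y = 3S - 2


Checking option (b) Y = |S|:
  S = 6.552 -> Y = 6.552 ✓
  S = 4.658 -> Y = 4.658 ✓
  S = 3.52 -> Y = 3.52 ✓
All samples match this transformation.

(b) |S|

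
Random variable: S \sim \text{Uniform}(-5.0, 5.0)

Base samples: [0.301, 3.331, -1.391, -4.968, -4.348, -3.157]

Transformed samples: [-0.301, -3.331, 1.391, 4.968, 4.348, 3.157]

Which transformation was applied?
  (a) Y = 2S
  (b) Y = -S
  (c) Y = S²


Checking option (b) Y = -S:
  S = 0.301 -> Y = -0.301 ✓
  S = 3.331 -> Y = -3.331 ✓
  S = -1.391 -> Y = 1.391 ✓
All samples match this transformation.

(b) -S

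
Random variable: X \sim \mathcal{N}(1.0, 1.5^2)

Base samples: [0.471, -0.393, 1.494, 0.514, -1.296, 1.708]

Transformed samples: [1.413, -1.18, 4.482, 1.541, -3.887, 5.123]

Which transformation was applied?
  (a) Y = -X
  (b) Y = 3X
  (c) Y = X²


Checking option (b) Y = 3X:
  X = 0.471 -> Y = 1.413 ✓
  X = -0.393 -> Y = -1.18 ✓
  X = 1.494 -> Y = 4.482 ✓
All samples match this transformation.

(b) 3X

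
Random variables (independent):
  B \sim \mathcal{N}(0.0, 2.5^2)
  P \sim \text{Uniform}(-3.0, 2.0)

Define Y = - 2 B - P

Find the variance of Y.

For independent RVs: Var(aX + bY) = a²Var(X) + b²Var(Y)
Var(B) = 6.25
Var(P) = 2.0833333
Var(Y) = (-2)²*6.25 + (-1)²*2.0833333
= 4*6.25 + 1*2.0833333 = 27.083333

27.083333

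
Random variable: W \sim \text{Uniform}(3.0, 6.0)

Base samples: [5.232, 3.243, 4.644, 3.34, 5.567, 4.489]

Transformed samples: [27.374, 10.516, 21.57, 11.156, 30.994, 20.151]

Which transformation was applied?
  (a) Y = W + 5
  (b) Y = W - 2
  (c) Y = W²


Checking option (c) Y = W²:
  W = 5.232 -> Y = 27.374 ✓
  W = 3.243 -> Y = 10.516 ✓
  W = 4.644 -> Y = 21.57 ✓
All samples match this transformation.

(c) W²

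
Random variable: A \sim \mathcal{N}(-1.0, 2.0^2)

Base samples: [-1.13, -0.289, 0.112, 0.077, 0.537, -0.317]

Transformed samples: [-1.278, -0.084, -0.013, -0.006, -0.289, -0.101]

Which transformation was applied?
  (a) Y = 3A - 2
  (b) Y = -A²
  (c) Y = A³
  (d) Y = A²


Checking option (b) Y = -A²:
  A = -1.13 -> Y = -1.278 ✓
  A = -0.289 -> Y = -0.084 ✓
  A = 0.112 -> Y = -0.013 ✓
All samples match this transformation.

(b) -A²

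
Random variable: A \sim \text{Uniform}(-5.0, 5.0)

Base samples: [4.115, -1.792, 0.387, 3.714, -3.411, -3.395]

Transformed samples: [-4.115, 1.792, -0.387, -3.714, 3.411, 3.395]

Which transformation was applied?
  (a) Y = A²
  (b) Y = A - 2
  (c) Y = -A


Checking option (c) Y = -A:
  A = 4.115 -> Y = -4.115 ✓
  A = -1.792 -> Y = 1.792 ✓
  A = 0.387 -> Y = -0.387 ✓
All samples match this transformation.

(c) -A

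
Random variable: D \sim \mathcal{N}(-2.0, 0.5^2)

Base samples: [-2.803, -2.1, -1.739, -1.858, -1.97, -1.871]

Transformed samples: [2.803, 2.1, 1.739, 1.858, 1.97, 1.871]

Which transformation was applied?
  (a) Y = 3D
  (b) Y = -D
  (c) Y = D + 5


Checking option (b) Y = -D:
  D = -2.803 -> Y = 2.803 ✓
  D = -2.1 -> Y = 2.1 ✓
  D = -1.739 -> Y = 1.739 ✓
All samples match this transformation.

(b) -D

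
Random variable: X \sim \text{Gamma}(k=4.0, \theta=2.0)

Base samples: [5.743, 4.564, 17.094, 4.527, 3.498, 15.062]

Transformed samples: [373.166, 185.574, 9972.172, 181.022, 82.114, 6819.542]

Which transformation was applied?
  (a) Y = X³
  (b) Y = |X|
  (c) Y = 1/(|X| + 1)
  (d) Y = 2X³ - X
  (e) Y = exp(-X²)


Checking option (d) Y = 2X³ - X:
  X = 5.743 -> Y = 373.166 ✓
  X = 4.564 -> Y = 185.574 ✓
  X = 17.094 -> Y = 9972.172 ✓
All samples match this transformation.

(d) 2X³ - X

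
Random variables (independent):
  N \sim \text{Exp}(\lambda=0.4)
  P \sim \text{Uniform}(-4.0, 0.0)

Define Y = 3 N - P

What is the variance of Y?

For independent RVs: Var(aX + bY) = a²Var(X) + b²Var(Y)
Var(N) = 6.25
Var(P) = 1.3333333
Var(Y) = 3²*6.25 + (-1)²*1.3333333
= 9*6.25 + 1*1.3333333 = 57.583333

57.583333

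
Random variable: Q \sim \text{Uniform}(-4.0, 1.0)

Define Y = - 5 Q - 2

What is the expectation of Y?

For Y = -5Q - 2:
E[Y] = -5 * E[Q] - 2
E[Q] = (-4 + 1)/2 = -1.5
E[Y] = -5 * (-1.5) - 2 = 5.5

5.5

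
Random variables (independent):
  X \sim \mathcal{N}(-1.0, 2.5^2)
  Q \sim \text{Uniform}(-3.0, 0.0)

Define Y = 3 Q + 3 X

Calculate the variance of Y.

For independent RVs: Var(aX + bY) = a²Var(X) + b²Var(Y)
Var(X) = 6.25
Var(Q) = 0.75
Var(Y) = 3²*6.25 + 3²*0.75
= 9*6.25 + 9*0.75 = 63

63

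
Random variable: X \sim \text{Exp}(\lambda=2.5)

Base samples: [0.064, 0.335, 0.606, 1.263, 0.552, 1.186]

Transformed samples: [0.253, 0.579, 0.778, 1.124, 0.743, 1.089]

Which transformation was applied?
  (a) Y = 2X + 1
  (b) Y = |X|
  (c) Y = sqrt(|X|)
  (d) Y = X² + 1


Checking option (c) Y = sqrt(|X|):
  X = 0.064 -> Y = 0.253 ✓
  X = 0.335 -> Y = 0.579 ✓
  X = 0.606 -> Y = 0.778 ✓
All samples match this transformation.

(c) sqrt(|X|)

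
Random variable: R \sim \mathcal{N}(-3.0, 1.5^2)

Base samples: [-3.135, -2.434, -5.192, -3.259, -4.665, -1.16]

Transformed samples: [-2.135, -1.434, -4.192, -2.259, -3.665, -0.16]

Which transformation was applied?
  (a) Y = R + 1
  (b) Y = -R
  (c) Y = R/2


Checking option (a) Y = R + 1:
  R = -3.135 -> Y = -2.135 ✓
  R = -2.434 -> Y = -1.434 ✓
  R = -5.192 -> Y = -4.192 ✓
All samples match this transformation.

(a) R + 1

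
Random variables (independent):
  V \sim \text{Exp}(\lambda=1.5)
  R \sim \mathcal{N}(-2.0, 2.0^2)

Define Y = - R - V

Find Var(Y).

For independent RVs: Var(aX + bY) = a²Var(X) + b²Var(Y)
Var(V) = 0.44444444
Var(R) = 4
Var(Y) = (-1)²*0.44444444 + (-1)²*4
= 1*0.44444444 + 1*4 = 4.4444444

4.4444444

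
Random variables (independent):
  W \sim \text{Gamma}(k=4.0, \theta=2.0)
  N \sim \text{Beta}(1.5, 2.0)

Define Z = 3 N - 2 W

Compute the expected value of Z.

E[Z] = -2*E[W] + 3*E[N]
E[W] = 8
E[N] = 0.42857143
E[Z] = -2*8 + 3*0.42857143 = -14.714286

-14.714286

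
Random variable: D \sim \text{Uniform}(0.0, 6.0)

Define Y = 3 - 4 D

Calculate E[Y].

For Y = -4D + 3:
E[Y] = -4 * E[D] + 3
E[D] = (0 + 6)/2 = 3
E[Y] = -4 * 3 + 3 = -9

-9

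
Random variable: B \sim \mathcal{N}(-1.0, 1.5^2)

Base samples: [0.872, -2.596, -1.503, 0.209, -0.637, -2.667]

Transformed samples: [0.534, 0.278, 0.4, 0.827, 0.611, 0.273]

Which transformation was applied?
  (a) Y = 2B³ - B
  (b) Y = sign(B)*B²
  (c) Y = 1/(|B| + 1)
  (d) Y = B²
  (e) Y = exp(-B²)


Checking option (c) Y = 1/(|B| + 1):
  B = 0.872 -> Y = 0.534 ✓
  B = -2.596 -> Y = 0.278 ✓
  B = -1.503 -> Y = 0.4 ✓
All samples match this transformation.

(c) 1/(|B| + 1)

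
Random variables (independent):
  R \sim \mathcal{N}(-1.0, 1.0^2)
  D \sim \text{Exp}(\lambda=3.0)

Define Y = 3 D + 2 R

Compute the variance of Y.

For independent RVs: Var(aX + bY) = a²Var(X) + b²Var(Y)
Var(R) = 1
Var(D) = 0.11111111
Var(Y) = 2²*1 + 3²*0.11111111
= 4*1 + 9*0.11111111 = 5

5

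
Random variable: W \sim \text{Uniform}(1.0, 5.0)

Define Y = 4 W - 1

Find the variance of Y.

For Y = aW + b: Var(Y) = a² * Var(W)
Var(W) = (5 - 1)^2/12 = 1.3333333
Var(Y) = 4² * 1.3333333 = 16 * 1.3333333 = 21.333333

21.333333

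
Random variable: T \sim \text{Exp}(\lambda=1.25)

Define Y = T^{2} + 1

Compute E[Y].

E[Y] = 1*E[T²] + 1
E[T] = 0.8
E[T²] = Var(T) + (E[T])² = 0.64 + 0.64 = 1.28
E[Y] = 1*1.28 + 1 = 2.28

2.28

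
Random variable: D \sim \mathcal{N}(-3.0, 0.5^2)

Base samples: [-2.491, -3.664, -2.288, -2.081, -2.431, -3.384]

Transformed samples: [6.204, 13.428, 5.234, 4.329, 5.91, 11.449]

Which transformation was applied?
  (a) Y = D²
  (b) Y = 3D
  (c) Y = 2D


Checking option (a) Y = D²:
  D = -2.491 -> Y = 6.204 ✓
  D = -3.664 -> Y = 13.428 ✓
  D = -2.288 -> Y = 5.234 ✓
All samples match this transformation.

(a) D²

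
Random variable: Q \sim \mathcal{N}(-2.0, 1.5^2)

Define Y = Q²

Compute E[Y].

E[Q²] = Var(Q) + (E[Q])² = 2.25 + 4 = 6.25

6.25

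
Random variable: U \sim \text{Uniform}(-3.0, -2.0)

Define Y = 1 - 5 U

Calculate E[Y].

For Y = -5U + 1:
E[Y] = -5 * E[U] + 1
E[U] = (-3 - 2)/2 = -2.5
E[Y] = -5 * (-2.5) + 1 = 13.5

13.5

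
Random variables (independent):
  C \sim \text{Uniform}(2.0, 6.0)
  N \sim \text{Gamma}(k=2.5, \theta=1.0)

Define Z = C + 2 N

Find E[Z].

E[Z] = 1*E[C] + 2*E[N]
E[C] = 4
E[N] = 2.5
E[Z] = 1*4 + 2*2.5 = 9

9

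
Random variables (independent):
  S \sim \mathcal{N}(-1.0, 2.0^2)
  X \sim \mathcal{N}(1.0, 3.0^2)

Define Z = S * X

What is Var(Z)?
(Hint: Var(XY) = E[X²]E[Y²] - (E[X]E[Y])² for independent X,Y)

Var(XY) = E[X²]E[Y²] - (E[X]E[Y])²
E[S] = -1, Var(S) = 4
E[X] = 1, Var(X) = 9
E[S²] = 4 + (-1)² = 5
E[X²] = 9 + 1² = 10
Var(Z) = 5*10 - (-1*1)²
= 50 - 1 = 49

49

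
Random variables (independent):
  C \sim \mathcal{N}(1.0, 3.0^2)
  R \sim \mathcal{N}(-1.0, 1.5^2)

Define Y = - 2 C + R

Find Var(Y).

For independent RVs: Var(aX + bY) = a²Var(X) + b²Var(Y)
Var(C) = 9
Var(R) = 2.25
Var(Y) = (-2)²*9 + 1²*2.25
= 4*9 + 1*2.25 = 38.25

38.25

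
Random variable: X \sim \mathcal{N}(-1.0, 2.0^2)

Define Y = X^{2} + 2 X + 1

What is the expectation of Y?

E[Y] = 1*E[X²] + 2*E[X] + 1
E[X] = -1
E[X²] = Var(X) + (E[X])² = 4 + 1 = 5
E[Y] = 1*5 + 2*(-1) + 1 = 4

4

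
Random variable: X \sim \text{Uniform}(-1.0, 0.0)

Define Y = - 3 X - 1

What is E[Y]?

For Y = -3X - 1:
E[Y] = -3 * E[X] - 1
E[X] = (-1 + 0)/2 = -0.5
E[Y] = -3 * (-0.5) - 1 = 0.5

0.5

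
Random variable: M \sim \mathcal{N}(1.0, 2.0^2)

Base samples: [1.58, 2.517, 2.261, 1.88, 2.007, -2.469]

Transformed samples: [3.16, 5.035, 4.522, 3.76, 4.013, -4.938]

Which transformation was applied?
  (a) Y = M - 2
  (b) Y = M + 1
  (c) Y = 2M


Checking option (c) Y = 2M:
  M = 1.58 -> Y = 3.16 ✓
  M = 2.517 -> Y = 5.035 ✓
  M = 2.261 -> Y = 4.522 ✓
All samples match this transformation.

(c) 2M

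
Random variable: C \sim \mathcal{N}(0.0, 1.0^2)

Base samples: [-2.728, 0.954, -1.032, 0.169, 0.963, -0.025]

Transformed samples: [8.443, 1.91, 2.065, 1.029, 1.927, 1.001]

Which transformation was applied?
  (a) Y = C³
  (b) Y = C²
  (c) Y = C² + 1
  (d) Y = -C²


Checking option (c) Y = C² + 1:
  C = -2.728 -> Y = 8.443 ✓
  C = 0.954 -> Y = 1.91 ✓
  C = -1.032 -> Y = 2.065 ✓
All samples match this transformation.

(c) C² + 1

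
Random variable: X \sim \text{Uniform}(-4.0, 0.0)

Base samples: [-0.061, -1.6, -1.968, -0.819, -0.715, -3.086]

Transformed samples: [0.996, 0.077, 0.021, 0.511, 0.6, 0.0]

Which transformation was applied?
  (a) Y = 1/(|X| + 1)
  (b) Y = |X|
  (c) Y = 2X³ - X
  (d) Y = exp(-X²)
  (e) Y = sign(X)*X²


Checking option (d) Y = exp(-X²):
  X = -0.061 -> Y = 0.996 ✓
  X = -1.6 -> Y = 0.077 ✓
  X = -1.968 -> Y = 0.021 ✓
All samples match this transformation.

(d) exp(-X²)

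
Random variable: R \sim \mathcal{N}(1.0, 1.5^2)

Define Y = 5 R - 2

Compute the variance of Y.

For Y = aR + b: Var(Y) = a² * Var(R)
Var(R) = 1.5^2 = 2.25
Var(Y) = 5² * 2.25 = 25 * 2.25 = 56.25

56.25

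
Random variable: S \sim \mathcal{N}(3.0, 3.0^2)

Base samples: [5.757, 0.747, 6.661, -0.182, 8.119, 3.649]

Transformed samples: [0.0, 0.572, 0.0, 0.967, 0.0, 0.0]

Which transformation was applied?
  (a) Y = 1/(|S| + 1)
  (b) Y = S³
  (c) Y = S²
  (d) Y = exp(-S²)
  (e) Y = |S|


Checking option (d) Y = exp(-S²):
  S = 5.757 -> Y = 0.0 ✓
  S = 0.747 -> Y = 0.572 ✓
  S = 6.661 -> Y = 0.0 ✓
All samples match this transformation.

(d) exp(-S²)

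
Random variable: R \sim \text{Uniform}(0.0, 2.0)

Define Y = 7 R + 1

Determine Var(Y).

For Y = aR + b: Var(Y) = a² * Var(R)
Var(R) = (2 - 0)^2/12 = 0.33333333
Var(Y) = 7² * 0.33333333 = 49 * 0.33333333 = 16.333333

16.333333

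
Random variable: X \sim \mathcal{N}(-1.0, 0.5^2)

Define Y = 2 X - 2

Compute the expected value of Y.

For Y = 2X - 2:
E[Y] = 2 * E[X] - 2
E[X] = -1.0 = -1
E[Y] = 2 * (-1) - 2 = -4

-4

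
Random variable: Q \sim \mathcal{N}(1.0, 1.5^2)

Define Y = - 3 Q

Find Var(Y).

For Y = aQ + b: Var(Y) = a² * Var(Q)
Var(Q) = 1.5^2 = 2.25
Var(Y) = (-3)² * 2.25 = 9 * 2.25 = 20.25

20.25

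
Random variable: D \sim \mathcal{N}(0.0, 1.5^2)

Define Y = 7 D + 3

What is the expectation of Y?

For Y = 7D + 3:
E[Y] = 7 * E[D] + 3
E[D] = 0.0 = 0
E[Y] = 7 * 0 + 3 = 3

3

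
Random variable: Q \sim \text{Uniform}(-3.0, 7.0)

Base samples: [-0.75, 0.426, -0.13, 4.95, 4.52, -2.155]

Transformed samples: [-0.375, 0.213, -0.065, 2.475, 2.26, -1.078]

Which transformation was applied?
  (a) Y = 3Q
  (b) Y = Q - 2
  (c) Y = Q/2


Checking option (c) Y = Q/2:
  Q = -0.75 -> Y = -0.375 ✓
  Q = 0.426 -> Y = 0.213 ✓
  Q = -0.13 -> Y = -0.065 ✓
All samples match this transformation.

(c) Q/2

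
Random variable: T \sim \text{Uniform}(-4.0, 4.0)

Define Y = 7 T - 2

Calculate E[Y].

For Y = 7T - 2:
E[Y] = 7 * E[T] - 2
E[T] = (-4 + 4)/2 = 0
E[Y] = 7 * 0 - 2 = -2

-2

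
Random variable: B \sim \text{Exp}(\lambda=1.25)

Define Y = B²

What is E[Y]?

Using E[X²] = Var(X) + (E[X])²:
E[B] = 0.8
Var(B) = 1/1.25^2 = 0.64
E[B²] = 0.64 + 0.8² = 0.64 + 0.64 = 1.28

1.28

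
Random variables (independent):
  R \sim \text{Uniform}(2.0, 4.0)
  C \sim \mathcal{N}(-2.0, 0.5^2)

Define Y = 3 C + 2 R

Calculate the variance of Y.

For independent RVs: Var(aX + bY) = a²Var(X) + b²Var(Y)
Var(R) = 0.33333333
Var(C) = 0.25
Var(Y) = 2²*0.33333333 + 3²*0.25
= 4*0.33333333 + 9*0.25 = 3.5833333

3.5833333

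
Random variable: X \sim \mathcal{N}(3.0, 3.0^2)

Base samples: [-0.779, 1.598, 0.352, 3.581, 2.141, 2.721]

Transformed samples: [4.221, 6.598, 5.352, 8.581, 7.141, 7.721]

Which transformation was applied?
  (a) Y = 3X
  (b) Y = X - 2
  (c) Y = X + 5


Checking option (c) Y = X + 5:
  X = -0.779 -> Y = 4.221 ✓
  X = 1.598 -> Y = 6.598 ✓
  X = 0.352 -> Y = 5.352 ✓
All samples match this transformation.

(c) X + 5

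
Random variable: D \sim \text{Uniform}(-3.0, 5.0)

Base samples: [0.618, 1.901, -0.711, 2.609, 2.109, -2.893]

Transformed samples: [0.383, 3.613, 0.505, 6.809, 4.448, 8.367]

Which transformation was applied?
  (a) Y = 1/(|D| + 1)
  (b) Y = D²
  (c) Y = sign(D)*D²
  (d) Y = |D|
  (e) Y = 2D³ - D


Checking option (b) Y = D²:
  D = 0.618 -> Y = 0.383 ✓
  D = 1.901 -> Y = 3.613 ✓
  D = -0.711 -> Y = 0.505 ✓
All samples match this transformation.

(b) D²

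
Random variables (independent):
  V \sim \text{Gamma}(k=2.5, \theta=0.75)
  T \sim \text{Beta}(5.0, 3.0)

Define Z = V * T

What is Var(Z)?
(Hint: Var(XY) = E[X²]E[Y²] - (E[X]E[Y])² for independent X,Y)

Var(XY) = E[X²]E[Y²] - (E[X]E[Y])²
E[V] = 1.875, Var(V) = 1.40625
E[T] = 0.625, Var(T) = 0.026041667
E[V²] = 1.40625 + 1.875² = 4.921875
E[T²] = 0.026041667 + 0.625² = 0.41666667
Var(Z) = 4.921875*0.41666667 - (1.875*0.625)²
= 2.0507812 - 1.373291 = 0.67749023

0.67749023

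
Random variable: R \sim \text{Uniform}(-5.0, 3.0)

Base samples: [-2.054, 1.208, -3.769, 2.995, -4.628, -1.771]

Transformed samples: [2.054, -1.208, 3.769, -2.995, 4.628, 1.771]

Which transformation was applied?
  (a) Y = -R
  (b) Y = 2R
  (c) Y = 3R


Checking option (a) Y = -R:
  R = -2.054 -> Y = 2.054 ✓
  R = 1.208 -> Y = -1.208 ✓
  R = -3.769 -> Y = 3.769 ✓
All samples match this transformation.

(a) -R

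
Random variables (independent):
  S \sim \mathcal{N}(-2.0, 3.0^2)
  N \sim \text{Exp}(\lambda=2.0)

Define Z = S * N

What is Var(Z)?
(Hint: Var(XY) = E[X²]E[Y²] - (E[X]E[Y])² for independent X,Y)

Var(XY) = E[X²]E[Y²] - (E[X]E[Y])²
E[S] = -2, Var(S) = 9
E[N] = 0.5, Var(N) = 0.25
E[S²] = 9 + (-2)² = 13
E[N²] = 0.25 + 0.5² = 0.5
Var(Z) = 13*0.5 - (-2*0.5)²
= 6.5 - 1 = 5.5

5.5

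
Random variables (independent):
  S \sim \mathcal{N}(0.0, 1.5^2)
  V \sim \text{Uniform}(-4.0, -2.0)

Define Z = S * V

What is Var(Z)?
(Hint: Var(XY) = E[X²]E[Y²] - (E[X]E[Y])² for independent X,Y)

Var(XY) = E[X²]E[Y²] - (E[X]E[Y])²
E[S] = 0, Var(S) = 2.25
E[V] = -3, Var(V) = 0.33333333
E[S²] = 2.25 + 0² = 2.25
E[V²] = 0.33333333 + (-3)² = 9.3333333
Var(Z) = 2.25*9.3333333 - (0*(-3))²
= 21 - 0 = 21

21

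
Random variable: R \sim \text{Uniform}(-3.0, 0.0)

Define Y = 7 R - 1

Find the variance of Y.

For Y = aR + b: Var(Y) = a² * Var(R)
Var(R) = (0 + 3)^2/12 = 0.75
Var(Y) = 7² * 0.75 = 49 * 0.75 = 36.75

36.75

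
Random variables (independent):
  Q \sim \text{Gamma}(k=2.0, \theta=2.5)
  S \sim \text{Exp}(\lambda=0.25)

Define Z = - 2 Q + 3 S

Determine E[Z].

E[Z] = -2*E[Q] + 3*E[S]
E[Q] = 5
E[S] = 4
E[Z] = -2*5 + 3*4 = 2

2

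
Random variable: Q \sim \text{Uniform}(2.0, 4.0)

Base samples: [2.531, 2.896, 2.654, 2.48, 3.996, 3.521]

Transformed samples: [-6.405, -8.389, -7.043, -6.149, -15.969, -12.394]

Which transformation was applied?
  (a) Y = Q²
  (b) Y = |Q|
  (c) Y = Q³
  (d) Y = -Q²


Checking option (d) Y = -Q²:
  Q = 2.531 -> Y = -6.405 ✓
  Q = 2.896 -> Y = -8.389 ✓
  Q = 2.654 -> Y = -7.043 ✓
All samples match this transformation.

(d) -Q²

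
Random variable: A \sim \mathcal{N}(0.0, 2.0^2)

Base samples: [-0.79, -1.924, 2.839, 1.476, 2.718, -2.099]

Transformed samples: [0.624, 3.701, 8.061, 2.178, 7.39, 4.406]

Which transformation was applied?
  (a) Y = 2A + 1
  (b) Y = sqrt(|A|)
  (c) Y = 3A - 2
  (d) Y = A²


Checking option (d) Y = A²:
  A = -0.79 -> Y = 0.624 ✓
  A = -1.924 -> Y = 3.701 ✓
  A = 2.839 -> Y = 8.061 ✓
All samples match this transformation.

(d) A²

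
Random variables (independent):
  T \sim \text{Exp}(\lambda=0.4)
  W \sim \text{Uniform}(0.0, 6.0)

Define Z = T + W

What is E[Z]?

E[Z] = 1*E[T] + 1*E[W]
E[T] = 2.5
E[W] = 3
E[Z] = 1*2.5 + 1*3 = 5.5

5.5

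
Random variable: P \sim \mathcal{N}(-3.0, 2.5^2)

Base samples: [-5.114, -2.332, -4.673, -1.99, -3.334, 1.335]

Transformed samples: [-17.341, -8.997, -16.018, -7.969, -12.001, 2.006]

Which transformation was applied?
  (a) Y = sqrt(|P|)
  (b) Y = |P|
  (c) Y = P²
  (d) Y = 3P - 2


Checking option (d) Y = 3P - 2:
  P = -5.114 -> Y = -17.341 ✓
  P = -2.332 -> Y = -8.997 ✓
  P = -4.673 -> Y = -16.018 ✓
All samples match this transformation.

(d) 3P - 2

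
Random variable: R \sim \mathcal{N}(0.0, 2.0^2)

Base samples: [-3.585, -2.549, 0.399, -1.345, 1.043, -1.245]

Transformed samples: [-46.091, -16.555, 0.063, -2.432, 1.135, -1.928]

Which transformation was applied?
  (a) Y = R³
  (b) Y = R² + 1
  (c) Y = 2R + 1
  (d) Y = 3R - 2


Checking option (a) Y = R³:
  R = -3.585 -> Y = -46.091 ✓
  R = -2.549 -> Y = -16.555 ✓
  R = 0.399 -> Y = 0.063 ✓
All samples match this transformation.

(a) R³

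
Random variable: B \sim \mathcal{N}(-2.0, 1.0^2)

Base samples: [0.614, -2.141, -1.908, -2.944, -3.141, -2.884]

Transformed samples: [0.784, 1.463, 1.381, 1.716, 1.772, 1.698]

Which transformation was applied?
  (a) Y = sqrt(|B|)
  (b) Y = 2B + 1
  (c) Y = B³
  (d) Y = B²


Checking option (a) Y = sqrt(|B|):
  B = 0.614 -> Y = 0.784 ✓
  B = -2.141 -> Y = 1.463 ✓
  B = -1.908 -> Y = 1.381 ✓
All samples match this transformation.

(a) sqrt(|B|)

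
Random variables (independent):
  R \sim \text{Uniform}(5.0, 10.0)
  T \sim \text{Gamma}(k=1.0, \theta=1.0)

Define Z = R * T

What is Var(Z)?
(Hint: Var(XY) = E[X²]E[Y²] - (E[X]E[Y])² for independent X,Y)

Var(XY) = E[X²]E[Y²] - (E[X]E[Y])²
E[R] = 7.5, Var(R) = 2.0833333
E[T] = 1, Var(T) = 1
E[R²] = 2.0833333 + 7.5² = 58.333333
E[T²] = 1 + 1² = 2
Var(Z) = 58.333333*2 - (7.5*1)²
= 116.66667 - 56.25 = 60.416667

60.416667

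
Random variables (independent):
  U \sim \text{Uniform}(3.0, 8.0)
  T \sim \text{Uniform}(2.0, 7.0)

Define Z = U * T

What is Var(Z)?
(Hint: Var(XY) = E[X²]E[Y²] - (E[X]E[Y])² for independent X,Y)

Var(XY) = E[X²]E[Y²] - (E[X]E[Y])²
E[U] = 5.5, Var(U) = 2.0833333
E[T] = 4.5, Var(T) = 2.0833333
E[U²] = 2.0833333 + 5.5² = 32.333333
E[T²] = 2.0833333 + 4.5² = 22.333333
Var(Z) = 32.333333*22.333333 - (5.5*4.5)²
= 722.11111 - 612.5625 = 109.54861

109.54861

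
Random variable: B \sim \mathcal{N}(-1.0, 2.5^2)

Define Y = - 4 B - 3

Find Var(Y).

For Y = aB + b: Var(Y) = a² * Var(B)
Var(B) = 2.5^2 = 6.25
Var(Y) = (-4)² * 6.25 = 16 * 6.25 = 100

100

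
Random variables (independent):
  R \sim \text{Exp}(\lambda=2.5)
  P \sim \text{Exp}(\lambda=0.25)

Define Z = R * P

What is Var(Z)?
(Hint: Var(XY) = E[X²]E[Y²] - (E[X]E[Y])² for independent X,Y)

Var(XY) = E[X²]E[Y²] - (E[X]E[Y])²
E[R] = 0.4, Var(R) = 0.16
E[P] = 4, Var(P) = 16
E[R²] = 0.16 + 0.4² = 0.32
E[P²] = 16 + 4² = 32
Var(Z) = 0.32*32 - (0.4*4)²
= 10.24 - 2.56 = 7.68

7.68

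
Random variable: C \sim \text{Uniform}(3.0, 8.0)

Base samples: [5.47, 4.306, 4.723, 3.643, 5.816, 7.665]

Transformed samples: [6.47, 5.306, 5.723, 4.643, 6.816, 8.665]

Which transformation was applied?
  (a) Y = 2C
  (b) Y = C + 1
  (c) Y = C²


Checking option (b) Y = C + 1:
  C = 5.47 -> Y = 6.47 ✓
  C = 4.306 -> Y = 5.306 ✓
  C = 4.723 -> Y = 5.723 ✓
All samples match this transformation.

(b) C + 1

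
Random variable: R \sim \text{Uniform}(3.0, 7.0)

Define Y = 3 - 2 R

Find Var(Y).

For Y = aR + b: Var(Y) = a² * Var(R)
Var(R) = (7 - 3)^2/12 = 1.3333333
Var(Y) = (-2)² * 1.3333333 = 4 * 1.3333333 = 5.3333333

5.3333333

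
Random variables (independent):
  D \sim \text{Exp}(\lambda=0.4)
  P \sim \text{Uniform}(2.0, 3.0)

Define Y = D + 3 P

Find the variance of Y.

For independent RVs: Var(aX + bY) = a²Var(X) + b²Var(Y)
Var(D) = 6.25
Var(P) = 0.083333333
Var(Y) = 1²*6.25 + 3²*0.083333333
= 1*6.25 + 9*0.083333333 = 7

7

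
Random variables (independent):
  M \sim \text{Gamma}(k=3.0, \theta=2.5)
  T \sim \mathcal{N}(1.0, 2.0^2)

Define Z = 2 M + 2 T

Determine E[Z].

E[Z] = 2*E[M] + 2*E[T]
E[M] = 7.5
E[T] = 1
E[Z] = 2*7.5 + 2*1 = 17

17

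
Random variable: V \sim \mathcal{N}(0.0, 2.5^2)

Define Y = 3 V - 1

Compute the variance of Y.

For Y = aV + b: Var(Y) = a² * Var(V)
Var(V) = 2.5^2 = 6.25
Var(Y) = 3² * 6.25 = 9 * 6.25 = 56.25

56.25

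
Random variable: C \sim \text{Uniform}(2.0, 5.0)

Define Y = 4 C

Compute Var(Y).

For Y = aC + b: Var(Y) = a² * Var(C)
Var(C) = (5 - 2)^2/12 = 0.75
Var(Y) = 4² * 0.75 = 16 * 0.75 = 12

12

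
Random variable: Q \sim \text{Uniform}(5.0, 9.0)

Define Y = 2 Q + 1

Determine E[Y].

For Y = 2Q + 1:
E[Y] = 2 * E[Q] + 1
E[Q] = (5 + 9)/2 = 7
E[Y] = 2 * 7 + 1 = 15

15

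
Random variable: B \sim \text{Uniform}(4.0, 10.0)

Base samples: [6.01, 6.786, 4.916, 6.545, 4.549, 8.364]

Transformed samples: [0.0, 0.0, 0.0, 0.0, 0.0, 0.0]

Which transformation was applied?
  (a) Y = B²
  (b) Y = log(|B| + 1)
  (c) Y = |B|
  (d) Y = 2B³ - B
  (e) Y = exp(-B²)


Checking option (e) Y = exp(-B²):
  B = 6.01 -> Y = 0.0 ✓
  B = 6.786 -> Y = 0.0 ✓
  B = 4.916 -> Y = 0.0 ✓
All samples match this transformation.

(e) exp(-B²)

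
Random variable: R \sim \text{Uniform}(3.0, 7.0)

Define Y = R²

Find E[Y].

Using E[X²] = Var(X) + (E[X])²:
E[R] = 5
Var(R) = (7 - 3)^2/12 = 1.3333333
E[R²] = 1.3333333 + 5² = 1.3333333 + 25 = 26.333333

26.333333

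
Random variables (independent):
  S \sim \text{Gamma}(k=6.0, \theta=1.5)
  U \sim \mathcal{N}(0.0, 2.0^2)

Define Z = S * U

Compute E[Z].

For independent RVs: E[XY] = E[X]*E[Y]
E[S] = 9
E[U] = 0
E[Z] = 9 * 0 = 0

0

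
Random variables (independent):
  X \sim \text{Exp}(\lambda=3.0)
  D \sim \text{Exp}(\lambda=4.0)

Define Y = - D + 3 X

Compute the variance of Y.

For independent RVs: Var(aX + bY) = a²Var(X) + b²Var(Y)
Var(X) = 0.11111111
Var(D) = 0.0625
Var(Y) = 3²*0.11111111 + (-1)²*0.0625
= 9*0.11111111 + 1*0.0625 = 1.0625

1.0625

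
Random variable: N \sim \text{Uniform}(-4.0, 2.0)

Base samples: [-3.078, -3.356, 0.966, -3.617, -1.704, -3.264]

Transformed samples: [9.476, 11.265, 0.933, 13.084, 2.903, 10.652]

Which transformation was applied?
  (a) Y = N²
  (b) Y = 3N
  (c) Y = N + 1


Checking option (a) Y = N²:
  N = -3.078 -> Y = 9.476 ✓
  N = -3.356 -> Y = 11.265 ✓
  N = 0.966 -> Y = 0.933 ✓
All samples match this transformation.

(a) N²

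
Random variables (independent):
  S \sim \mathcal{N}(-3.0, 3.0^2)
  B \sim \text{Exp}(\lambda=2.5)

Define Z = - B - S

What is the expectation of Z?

E[Z] = -1*E[S] - 1*E[B]
E[S] = -3
E[B] = 0.4
E[Z] = -1*(-3) - 1*0.4 = 2.6

2.6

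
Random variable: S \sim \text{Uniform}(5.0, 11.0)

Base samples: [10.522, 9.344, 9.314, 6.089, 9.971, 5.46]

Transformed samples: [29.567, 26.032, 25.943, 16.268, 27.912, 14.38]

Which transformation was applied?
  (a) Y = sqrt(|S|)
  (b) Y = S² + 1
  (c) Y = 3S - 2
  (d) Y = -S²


Checking option (c) Y = 3S - 2:
  S = 10.522 -> Y = 29.567 ✓
  S = 9.344 -> Y = 26.032 ✓
  S = 9.314 -> Y = 25.943 ✓
All samples match this transformation.

(c) 3S - 2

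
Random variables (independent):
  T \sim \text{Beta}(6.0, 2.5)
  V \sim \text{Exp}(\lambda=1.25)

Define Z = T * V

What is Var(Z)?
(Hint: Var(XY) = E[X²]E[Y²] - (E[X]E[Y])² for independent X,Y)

Var(XY) = E[X²]E[Y²] - (E[X]E[Y])²
E[T] = 0.70588235, Var(T) = 0.021853943
E[V] = 0.8, Var(V) = 0.64
E[T²] = 0.021853943 + 0.70588235² = 0.52012384
E[V²] = 0.64 + 0.8² = 1.28
Var(Z) = 0.52012384*1.28 - (0.70588235*0.8)²
= 0.66575851 - 0.31889273 = 0.34686578

0.34686578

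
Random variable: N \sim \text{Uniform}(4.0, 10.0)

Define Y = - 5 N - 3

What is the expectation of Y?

For Y = -5N - 3:
E[Y] = -5 * E[N] - 3
E[N] = (4 + 10)/2 = 7
E[Y] = -5 * 7 - 3 = -38

-38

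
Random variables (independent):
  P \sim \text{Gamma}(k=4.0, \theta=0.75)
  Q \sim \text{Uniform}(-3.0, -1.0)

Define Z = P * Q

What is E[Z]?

For independent RVs: E[XY] = E[X]*E[Y]
E[P] = 3
E[Q] = -2
E[Z] = 3 * (-2) = -6

-6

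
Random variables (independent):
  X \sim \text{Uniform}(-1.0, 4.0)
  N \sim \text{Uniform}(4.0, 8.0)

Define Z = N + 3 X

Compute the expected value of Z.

E[Z] = 3*E[X] + 1*E[N]
E[X] = 1.5
E[N] = 6
E[Z] = 3*1.5 + 1*6 = 10.5

10.5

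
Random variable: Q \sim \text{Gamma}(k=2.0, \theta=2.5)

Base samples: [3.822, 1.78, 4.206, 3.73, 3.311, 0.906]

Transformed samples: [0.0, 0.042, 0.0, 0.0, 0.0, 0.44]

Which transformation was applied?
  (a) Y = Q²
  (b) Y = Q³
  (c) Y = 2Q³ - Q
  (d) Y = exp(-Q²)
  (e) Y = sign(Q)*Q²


Checking option (d) Y = exp(-Q²):
  Q = 3.822 -> Y = 0.0 ✓
  Q = 1.78 -> Y = 0.042 ✓
  Q = 4.206 -> Y = 0.0 ✓
All samples match this transformation.

(d) exp(-Q²)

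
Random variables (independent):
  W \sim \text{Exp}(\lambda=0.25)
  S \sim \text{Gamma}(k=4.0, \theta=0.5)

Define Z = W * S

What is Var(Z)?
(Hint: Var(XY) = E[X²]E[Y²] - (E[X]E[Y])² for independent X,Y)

Var(XY) = E[X²]E[Y²] - (E[X]E[Y])²
E[W] = 4, Var(W) = 16
E[S] = 2, Var(S) = 1
E[W²] = 16 + 4² = 32
E[S²] = 1 + 2² = 5
Var(Z) = 32*5 - (4*2)²
= 160 - 64 = 96

96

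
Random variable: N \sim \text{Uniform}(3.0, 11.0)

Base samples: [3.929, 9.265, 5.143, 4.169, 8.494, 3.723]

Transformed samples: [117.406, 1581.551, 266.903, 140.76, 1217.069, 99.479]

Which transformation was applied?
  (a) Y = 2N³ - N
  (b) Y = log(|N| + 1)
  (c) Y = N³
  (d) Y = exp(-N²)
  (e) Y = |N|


Checking option (a) Y = 2N³ - N:
  N = 3.929 -> Y = 117.406 ✓
  N = 9.265 -> Y = 1581.551 ✓
  N = 5.143 -> Y = 266.903 ✓
All samples match this transformation.

(a) 2N³ - N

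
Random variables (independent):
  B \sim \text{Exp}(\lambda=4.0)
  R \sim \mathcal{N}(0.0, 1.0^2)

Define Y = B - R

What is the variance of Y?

For independent RVs: Var(aX + bY) = a²Var(X) + b²Var(Y)
Var(B) = 0.0625
Var(R) = 1
Var(Y) = 1²*0.0625 + (-1)²*1
= 1*0.0625 + 1*1 = 1.0625

1.0625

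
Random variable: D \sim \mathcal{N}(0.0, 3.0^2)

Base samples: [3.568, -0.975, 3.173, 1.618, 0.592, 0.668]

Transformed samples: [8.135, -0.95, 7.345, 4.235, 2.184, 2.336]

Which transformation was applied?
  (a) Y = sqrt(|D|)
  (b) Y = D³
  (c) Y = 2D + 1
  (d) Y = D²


Checking option (c) Y = 2D + 1:
  D = 3.568 -> Y = 8.135 ✓
  D = -0.975 -> Y = -0.95 ✓
  D = 3.173 -> Y = 7.345 ✓
All samples match this transformation.

(c) 2D + 1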